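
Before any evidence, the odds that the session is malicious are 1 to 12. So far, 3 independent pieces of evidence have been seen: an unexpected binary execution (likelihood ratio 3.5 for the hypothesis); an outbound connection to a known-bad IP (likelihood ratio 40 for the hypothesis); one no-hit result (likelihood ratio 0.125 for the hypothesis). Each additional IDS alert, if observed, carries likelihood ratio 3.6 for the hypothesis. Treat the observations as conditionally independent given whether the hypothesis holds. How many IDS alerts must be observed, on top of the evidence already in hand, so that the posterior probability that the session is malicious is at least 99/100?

Prior odds = 1/12.
Combined Bayes factor of the evidence already in hand = 3.5 × 40 × 0.125 = 17.5.
Odds after that evidence = (1/12) × 17.5 = 35/24.
Target odds = 0.99/0.01 = 99.
Need 3.6ⁿ ≥ 99 ÷ (35/24) = 2376/35.
3.6³ = 46.656 falls short of 2376/35 but 3.6⁴ = 167.9616 reaches it, so n = 4.

4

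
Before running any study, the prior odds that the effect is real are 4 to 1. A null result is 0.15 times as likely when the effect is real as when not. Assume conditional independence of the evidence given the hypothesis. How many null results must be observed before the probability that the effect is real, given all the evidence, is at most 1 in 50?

3

Prior odds = 4.
Likelihood ratio per null result = 0.15.
Target posterior odds = 0.02/0.98 = 1/49.
Require 0.15ⁿ ≤ 1/49 ÷ 4 = 1/196.
0.15² = 0.0225 is still above 1/196 but 0.15³ = 0.003375 is at or below it, so n = 3.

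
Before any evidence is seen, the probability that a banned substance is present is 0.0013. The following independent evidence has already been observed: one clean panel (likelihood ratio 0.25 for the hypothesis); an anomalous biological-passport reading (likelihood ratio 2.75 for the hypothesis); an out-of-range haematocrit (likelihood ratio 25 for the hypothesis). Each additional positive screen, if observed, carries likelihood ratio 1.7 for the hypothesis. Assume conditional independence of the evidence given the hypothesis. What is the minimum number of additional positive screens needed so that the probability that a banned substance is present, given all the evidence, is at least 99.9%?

Prior odds = 0.0013/0.9987 = 13/9987.
Combined Bayes factor of the evidence already in hand = 0.25 × 2.75 × 25 = 17.1875.
Odds after that evidence = (13/9987) × 17.1875 = 3575/159792.
Target odds = 0.999/0.001 = 999.
Need 1.7ⁿ ≥ 999 ÷ (3575/159792) = 159632208/3575.
1.7²⁰ ≈40642.3 falls short of 159632208/3575 but 1.7²¹ ≈69091.9 reaches it, so n = 21.

21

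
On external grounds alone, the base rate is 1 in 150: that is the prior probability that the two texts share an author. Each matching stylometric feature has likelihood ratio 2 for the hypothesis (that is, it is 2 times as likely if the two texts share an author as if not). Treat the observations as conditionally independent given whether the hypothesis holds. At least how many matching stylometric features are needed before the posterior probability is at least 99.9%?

18

Prior odds: (1/150) ÷ (149/150) = 1/149.
Likelihood ratio per matching stylometric feature = 2.
Target posterior odds = 0.999/0.001 = 999.
Require 2ⁿ ≥ 999 ÷ (1/149) = 148851.
2¹⁷ = 131072 falls short of 148851 but 2¹⁸ = 262144 reaches it, so n = 18.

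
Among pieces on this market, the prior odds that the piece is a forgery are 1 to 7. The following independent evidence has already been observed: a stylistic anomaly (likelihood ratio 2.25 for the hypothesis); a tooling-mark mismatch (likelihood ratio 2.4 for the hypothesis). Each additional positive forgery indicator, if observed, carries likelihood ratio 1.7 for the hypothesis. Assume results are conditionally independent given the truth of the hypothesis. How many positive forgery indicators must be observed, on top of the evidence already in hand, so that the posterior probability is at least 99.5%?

11

Prior odds = 1/7.
Combined Bayes factor of the evidence already in hand = 2.25 × 2.4 = 5.4.
Odds after that evidence = (1/7) × 5.4 = 27/35.
Target odds = 0.995/0.005 = 199.
Need 1.7ⁿ ≥ 199 ÷ (27/35) = 6965/27.
1.7¹⁰ ≈201.599 falls short of 6965/27 but 1.7¹¹ ≈342.719 reaches it, so n = 11.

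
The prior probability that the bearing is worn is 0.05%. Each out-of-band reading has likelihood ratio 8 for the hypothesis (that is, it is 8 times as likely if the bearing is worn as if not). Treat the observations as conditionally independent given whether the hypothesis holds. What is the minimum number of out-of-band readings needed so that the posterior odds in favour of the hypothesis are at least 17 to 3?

Prior odds = 0.0005/0.9995 = 1/1999.
Likelihood ratio per out-of-band reading = 8.
Target odds = 17/3.
Need (1/1999) × 8ⁿ ≥ 17/3, i.e. 8ⁿ ≥ 33983/3.
8⁴ = 4096 falls short of 33983/3 but 8⁵ = 32768 reaches it, so n = 5.

5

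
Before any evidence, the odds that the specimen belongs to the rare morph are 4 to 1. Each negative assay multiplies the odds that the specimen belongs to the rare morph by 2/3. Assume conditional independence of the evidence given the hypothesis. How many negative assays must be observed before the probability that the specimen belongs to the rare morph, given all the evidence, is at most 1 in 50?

Prior odds = 4.
Likelihood ratio per negative assay = 2/3.
Target odds: 0.02 ÷ 0.98 = 1/49.
Require (2/3)ⁿ ≤ 1/49 ÷ 4 = 1/196.
(2/3)¹³ = 8192/1594323 is still above 1/196 but (2/3)¹⁴ = 16384/4782969 is at or below it, so n = 14.

14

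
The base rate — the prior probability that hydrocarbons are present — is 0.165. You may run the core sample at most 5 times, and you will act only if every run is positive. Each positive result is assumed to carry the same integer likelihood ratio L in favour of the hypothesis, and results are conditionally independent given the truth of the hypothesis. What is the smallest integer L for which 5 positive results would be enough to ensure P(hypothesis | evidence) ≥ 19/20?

3

Prior odds = 0.165/0.835 = 33/167.
Target odds = 0.95/0.05 = 19.
Need L⁵ ≥ 19 ÷ (33/167) = 3173/33.
2⁵ = 32 < 3173/33 ≤ 243 = 3⁵, so L = 3.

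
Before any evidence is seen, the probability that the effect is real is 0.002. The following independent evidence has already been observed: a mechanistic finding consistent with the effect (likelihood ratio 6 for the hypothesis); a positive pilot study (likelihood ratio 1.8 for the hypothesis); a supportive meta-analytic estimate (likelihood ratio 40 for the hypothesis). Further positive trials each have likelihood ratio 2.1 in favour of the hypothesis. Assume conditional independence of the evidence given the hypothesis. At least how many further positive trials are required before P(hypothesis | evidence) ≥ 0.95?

Prior odds = 0.002/0.998 = 1/499.
Combined Bayes factor of the evidence already in hand = 6 × 1.8 × 40 = 432.
Odds after that evidence = (1/499) × 432 = 432/499.
Target odds = 0.95/0.05 = 19.
Need 2.1ⁿ ≥ 19 ÷ (432/499) = 9481/432.
2.1⁴ = 19.4481 falls short of 9481/432 but 2.1⁵ = 4084101/100000 reaches it, so n = 5.

5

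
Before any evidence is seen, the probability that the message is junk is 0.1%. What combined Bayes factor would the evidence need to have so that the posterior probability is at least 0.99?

98901

Prior odds = 0.001/0.999 = 1/999.
Target odds = 0.99/0.01 = 99.
Required Bayes factor = 99 ÷ (1/999) = 98901.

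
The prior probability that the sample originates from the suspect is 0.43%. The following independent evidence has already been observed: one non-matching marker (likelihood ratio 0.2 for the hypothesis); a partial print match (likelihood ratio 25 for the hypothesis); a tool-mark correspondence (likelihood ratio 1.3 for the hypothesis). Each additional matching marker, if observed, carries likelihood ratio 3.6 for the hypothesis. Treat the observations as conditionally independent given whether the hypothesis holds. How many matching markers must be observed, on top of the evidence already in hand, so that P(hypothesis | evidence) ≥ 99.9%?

9

Prior odds = 0.0043/0.9957 = 43/9957.
Combined Bayes factor of the evidence already in hand = 0.2 × 25 × 1.3 = 6.5.
Odds after that evidence = (43/9957) × 6.5 = 559/19914.
Target odds = 0.999/0.001 = 999.
Need 3.6ⁿ ≥ 999 ÷ (559/19914) = 19894086/559.
3.6⁸ ≈28211.1 falls short of 19894086/559 but 3.6⁹ ≈101560 reaches it, so n = 9.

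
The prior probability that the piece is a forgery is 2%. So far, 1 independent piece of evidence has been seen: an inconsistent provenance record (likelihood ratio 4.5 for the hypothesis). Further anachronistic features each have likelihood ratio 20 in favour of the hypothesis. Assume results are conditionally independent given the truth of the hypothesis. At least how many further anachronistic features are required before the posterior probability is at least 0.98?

Prior odds = 0.02/0.98 = 1/49.
Bayes factor of the evidence already in hand = 4.5.
Odds after that evidence = (1/49) × 4.5 = 9/98.
Target odds = 0.98/0.02 = 49.
Need 20ⁿ ≥ 49 ÷ (9/98) = 4802/9.
20² = 400 falls short of 4802/9 but 20³ = 8000 reaches it, so n = 3.

3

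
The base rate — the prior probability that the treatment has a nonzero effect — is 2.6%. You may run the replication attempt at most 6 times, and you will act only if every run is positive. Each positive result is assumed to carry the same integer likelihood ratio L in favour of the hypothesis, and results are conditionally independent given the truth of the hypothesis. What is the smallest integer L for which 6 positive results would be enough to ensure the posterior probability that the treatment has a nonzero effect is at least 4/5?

Prior odds = 0.026/0.974 = 13/487.
Target odds = 0.8/0.2 = 4.
Need L⁶ ≥ 4 ÷ (13/487) = 1948/13.
2⁶ = 64 < 1948/13 ≤ 729 = 3⁶, so L = 3.

3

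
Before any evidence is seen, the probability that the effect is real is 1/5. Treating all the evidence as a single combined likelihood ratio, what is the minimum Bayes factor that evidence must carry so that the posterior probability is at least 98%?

196

Prior odds = 0.2/0.8 = 0.25.
Target odds = 0.98/0.02 = 49.
Required Bayes factor = 49 ÷ 0.25 = 196.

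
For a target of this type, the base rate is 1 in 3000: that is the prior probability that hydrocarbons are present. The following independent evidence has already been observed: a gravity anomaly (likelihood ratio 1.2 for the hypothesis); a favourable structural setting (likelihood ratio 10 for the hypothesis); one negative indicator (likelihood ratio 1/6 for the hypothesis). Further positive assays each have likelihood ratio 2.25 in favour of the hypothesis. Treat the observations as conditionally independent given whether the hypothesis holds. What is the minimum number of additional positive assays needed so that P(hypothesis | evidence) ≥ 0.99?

15

Prior odds = (1/3000)/(2999/3000) = 1/2999.
Combined Bayes factor of the evidence already in hand = 1.2 × 10 × (1/6) = 2.
Odds after that evidence = (1/2999) × 2 = 2/2999.
Target odds = 0.99/0.01 = 99.
Need 2.25ⁿ ≥ 99 ÷ (2/2999) = 148450.5.
2.25¹⁴ ≈85222.7 falls short of 148450.5 but 2.25¹⁵ ≈191751 reaches it, so n = 15.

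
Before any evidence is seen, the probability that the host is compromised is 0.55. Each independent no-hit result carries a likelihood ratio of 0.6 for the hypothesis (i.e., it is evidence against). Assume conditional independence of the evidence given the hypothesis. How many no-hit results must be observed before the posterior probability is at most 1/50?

Prior odds = 0.55/0.45 = 11/9.
Likelihood ratio per no-hit result = 0.6.
Target posterior odds = 0.02/0.98 = 1/49.
Need (11/9) × 0.6ⁿ ≤ 1/49, i.e. 0.6ⁿ ≤ 9/539.
0.6⁸ = 6561/390625 is still above 9/539 but 0.6⁹ = 19683/1953125 is at or below it, so n = 9.

9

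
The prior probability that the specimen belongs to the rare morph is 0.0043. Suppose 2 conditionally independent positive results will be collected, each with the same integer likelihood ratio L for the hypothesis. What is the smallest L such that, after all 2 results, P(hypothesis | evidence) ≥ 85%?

Prior odds = 0.0043/0.9957 = 43/9957.
Target odds = 0.85/0.15 = 17/3.
Need L² ≥ 17/3 ÷ (43/9957) = 56423/43.
36² = 1296 < 56423/43 ≤ 1369 = 37², so L = 37.

37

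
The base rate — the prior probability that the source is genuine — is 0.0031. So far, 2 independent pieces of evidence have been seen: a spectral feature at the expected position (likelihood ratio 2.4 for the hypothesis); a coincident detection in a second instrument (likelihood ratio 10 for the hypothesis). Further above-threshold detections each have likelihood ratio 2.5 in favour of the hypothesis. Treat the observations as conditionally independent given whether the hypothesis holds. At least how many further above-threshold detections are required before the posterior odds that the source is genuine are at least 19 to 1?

Prior odds = 0.0031/0.9969 = 31/9969.
Combined Bayes factor of the evidence already in hand = 2.4 × 10 = 24.
Odds after that evidence = (31/9969) × 24 = 248/3323.
Target odds = 19.
Need 2.5ⁿ ≥ 19 ÷ (248/3323) = 63137/248.
2.5⁶ = 244.140625 falls short of 63137/248 but 2.5⁷ = 610.3515625 reaches it, so n = 7.

7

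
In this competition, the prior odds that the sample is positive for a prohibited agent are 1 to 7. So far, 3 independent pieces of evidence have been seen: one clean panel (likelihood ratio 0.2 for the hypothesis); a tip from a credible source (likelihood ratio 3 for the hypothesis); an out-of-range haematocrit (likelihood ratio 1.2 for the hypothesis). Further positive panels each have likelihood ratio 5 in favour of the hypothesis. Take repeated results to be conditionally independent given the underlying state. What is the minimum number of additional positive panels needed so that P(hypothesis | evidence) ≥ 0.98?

4

Prior odds = 1/7.
Combined Bayes factor of the evidence already in hand = 0.2 × 3 × 1.2 = 0.72.
Odds after that evidence = (1/7) × 0.72 = 18/175.
Target odds = 0.98/0.02 = 49.
Need 5ⁿ ≥ 49 ÷ (18/175) = 8575/18.
5³ = 125 falls short of 8575/18 but 5⁴ = 625 reaches it, so n = 4.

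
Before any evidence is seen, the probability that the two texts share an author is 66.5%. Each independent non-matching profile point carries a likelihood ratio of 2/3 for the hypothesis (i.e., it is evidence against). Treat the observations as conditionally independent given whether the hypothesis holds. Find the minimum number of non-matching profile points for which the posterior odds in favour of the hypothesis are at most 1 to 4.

Prior odds: 0.665 ÷ 0.335 = 133/67.
Likelihood ratio per non-matching profile point = 2/3.
Target odds = 0.25.
Require (2/3)ⁿ ≤ 0.25 ÷ (133/67) = 67/532.
(2/3)⁵ = 32/243 is still above 67/532 but (2/3)⁶ = 64/729 is at or below it, so n = 6.

6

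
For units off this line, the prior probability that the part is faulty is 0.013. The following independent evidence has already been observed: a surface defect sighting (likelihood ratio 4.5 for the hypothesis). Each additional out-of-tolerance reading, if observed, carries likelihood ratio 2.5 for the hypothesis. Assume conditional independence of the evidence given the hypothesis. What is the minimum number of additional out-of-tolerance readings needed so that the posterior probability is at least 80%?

5

Prior odds = 0.013/0.987 = 13/987.
Bayes factor of the evidence already in hand = 4.5.
Odds after that evidence = (13/987) × 4.5 = 39/658.
Target odds = 0.8/0.2 = 4.
Need 2.5ⁿ ≥ 4 ÷ (39/658) = 2632/39.
2.5⁴ = 39.0625 falls short of 2632/39 but 2.5⁵ = 97.65625 reaches it, so n = 5.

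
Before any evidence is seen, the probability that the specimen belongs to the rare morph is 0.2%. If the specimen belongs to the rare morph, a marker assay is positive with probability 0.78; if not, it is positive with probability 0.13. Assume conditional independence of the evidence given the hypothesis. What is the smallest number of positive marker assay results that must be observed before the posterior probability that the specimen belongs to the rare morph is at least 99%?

Prior odds = 0.002/0.998 = 1/499.
Likelihood ratio of a positive = 0.78/0.13 = 6.
Target posterior odds = 0.99/0.01 = 99.
Require 6ⁿ ≥ 99 ÷ (1/499) = 49401.
6⁶ = 46656 falls short of 49401 but 6⁷ = 279936 reaches it, so n = 7.

7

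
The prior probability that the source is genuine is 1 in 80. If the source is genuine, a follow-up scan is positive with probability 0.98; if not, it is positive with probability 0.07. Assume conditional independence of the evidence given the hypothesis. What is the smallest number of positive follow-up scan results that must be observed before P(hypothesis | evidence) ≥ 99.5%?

4

Prior odds: 0.0125 ÷ 0.9875 = 1/79.
Likelihood ratio of a positive = 0.98/0.07 = 14.
Target odds: 0.995 ÷ 0.005 = 199.
Require 14ⁿ ≥ 199 ÷ (1/79) = 15721.
14³ = 2744 falls short of 15721 but 14⁴ = 38416 reaches it, so n = 4.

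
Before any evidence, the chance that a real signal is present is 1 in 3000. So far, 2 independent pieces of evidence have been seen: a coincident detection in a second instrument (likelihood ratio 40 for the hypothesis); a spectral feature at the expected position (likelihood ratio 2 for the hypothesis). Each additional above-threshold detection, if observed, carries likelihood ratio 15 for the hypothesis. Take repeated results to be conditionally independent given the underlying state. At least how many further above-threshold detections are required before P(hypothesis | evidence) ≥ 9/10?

3

Prior odds = (1/3000)/(2999/3000) = 1/2999.
Combined Bayes factor of the evidence already in hand = 40 × 2 = 80.
Odds after that evidence = (1/2999) × 80 = 80/2999.
Target odds = 0.9/0.1 = 9.
Need 15ⁿ ≥ 9 ÷ (80/2999) = 337.3875.
15² = 225 falls short of 337.3875 but 15³ = 3375 reaches it, so n = 3.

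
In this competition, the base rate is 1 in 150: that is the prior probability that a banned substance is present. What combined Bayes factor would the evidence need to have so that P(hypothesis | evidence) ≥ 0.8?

596

Prior odds = (1/150)/(149/150) = 1/149.
Target odds = 0.8/0.2 = 4.
Required Bayes factor = 4 ÷ (1/149) = 596.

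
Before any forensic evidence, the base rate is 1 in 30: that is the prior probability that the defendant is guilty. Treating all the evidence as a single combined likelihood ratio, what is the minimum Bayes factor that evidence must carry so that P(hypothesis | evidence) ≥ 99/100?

2871

Prior odds = (1/30)/(29/30) = 1/29.
Target odds = 0.99/0.01 = 99.
Required Bayes factor = 99 ÷ (1/29) = 2871.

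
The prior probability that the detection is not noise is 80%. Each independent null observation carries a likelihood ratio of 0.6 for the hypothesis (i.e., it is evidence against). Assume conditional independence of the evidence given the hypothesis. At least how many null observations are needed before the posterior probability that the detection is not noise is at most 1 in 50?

11

Prior odds: 0.8 ÷ 0.2 = 4.
Likelihood ratio per null observation = 0.6.
Target odds: 0.02 ÷ 0.98 = 1/49.
Require 0.6ⁿ ≤ 1/49 ÷ 4 = 1/196.
0.6¹⁰ = 59049/9765625 is still above 1/196 but 0.6¹¹ = 177147/48828125 is at or below it, so n = 11.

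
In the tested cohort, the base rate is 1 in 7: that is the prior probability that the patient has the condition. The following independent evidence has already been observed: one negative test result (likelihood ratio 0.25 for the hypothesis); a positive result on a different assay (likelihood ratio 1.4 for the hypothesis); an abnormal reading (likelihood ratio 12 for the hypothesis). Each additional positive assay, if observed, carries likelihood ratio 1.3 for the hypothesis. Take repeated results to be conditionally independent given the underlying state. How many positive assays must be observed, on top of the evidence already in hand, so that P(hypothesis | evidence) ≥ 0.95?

Prior odds = (1/7)/(6/7) = 1/6.
Combined Bayes factor of the evidence already in hand = 0.25 × 1.4 × 12 = 4.2.
Odds after that evidence = (1/6) × 4.2 = 0.7.
Target odds = 0.95/0.05 = 19.
Need 1.3ⁿ ≥ 19 ÷ 0.7 = 190/7.
1.3¹² ≈23.2981 falls short of 190/7 but 1.3¹³ ≈30.2875 reaches it, so n = 13.

13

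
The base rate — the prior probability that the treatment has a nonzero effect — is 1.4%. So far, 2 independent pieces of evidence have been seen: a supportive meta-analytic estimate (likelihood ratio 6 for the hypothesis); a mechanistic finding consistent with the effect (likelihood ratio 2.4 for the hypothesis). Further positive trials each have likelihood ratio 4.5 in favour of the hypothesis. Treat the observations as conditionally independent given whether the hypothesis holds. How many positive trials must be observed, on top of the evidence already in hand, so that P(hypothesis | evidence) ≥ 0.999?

Prior odds = 0.014/0.986 = 7/493.
Combined Bayes factor of the evidence already in hand = 6 × 2.4 = 14.4.
Odds after that evidence = (7/493) × 14.4 = 504/2465.
Target odds = 0.999/0.001 = 999.
Need 4.5ⁿ ≥ 999 ÷ (504/2465) = 273615/56.
4.5⁵ = 1845.28125 falls short of 273615/56 but 4.5⁶ = 8303.765625 reaches it, so n = 6.

6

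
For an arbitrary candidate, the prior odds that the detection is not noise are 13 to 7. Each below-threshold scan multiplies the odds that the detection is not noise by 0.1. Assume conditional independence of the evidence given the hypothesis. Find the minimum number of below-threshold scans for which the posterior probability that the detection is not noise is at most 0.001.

Prior odds = 13/7.
Likelihood ratio per below-threshold scan = 0.1.
Target posterior odds = 0.001/0.999 = 1/999.
Require 0.1ⁿ ≤ 1/999 ÷ (13/7) = 7/12987.
0.1³ = 0.001 is still above 7/12987 but 0.1⁴ = 0.0001 is at or below it, so n = 4.

4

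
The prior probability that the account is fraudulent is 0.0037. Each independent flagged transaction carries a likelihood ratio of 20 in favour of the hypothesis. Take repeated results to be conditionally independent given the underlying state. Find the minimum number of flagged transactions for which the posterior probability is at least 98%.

Prior odds: 0.0037 ÷ 0.9963 = 37/9963.
Likelihood ratio per flagged transaction = 20.
Target posterior odds = 0.98/0.02 = 49.
Require 20ⁿ ≥ 49 ÷ (37/9963) = 488187/37.
20³ = 8000 falls short of 488187/37 but 20⁴ = 160000 reaches it, so n = 4.

4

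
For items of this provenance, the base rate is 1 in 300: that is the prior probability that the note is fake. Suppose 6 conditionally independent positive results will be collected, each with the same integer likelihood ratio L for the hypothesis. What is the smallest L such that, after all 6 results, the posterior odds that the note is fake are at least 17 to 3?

Prior odds = (1/300)/(299/300) = 1/299.
Target odds = 17/3.
Need L⁶ ≥ 17/3 ÷ (1/299) = 5083/3.
3⁶ = 729 < 5083/3 ≤ 4096 = 4⁶, so L = 4.

4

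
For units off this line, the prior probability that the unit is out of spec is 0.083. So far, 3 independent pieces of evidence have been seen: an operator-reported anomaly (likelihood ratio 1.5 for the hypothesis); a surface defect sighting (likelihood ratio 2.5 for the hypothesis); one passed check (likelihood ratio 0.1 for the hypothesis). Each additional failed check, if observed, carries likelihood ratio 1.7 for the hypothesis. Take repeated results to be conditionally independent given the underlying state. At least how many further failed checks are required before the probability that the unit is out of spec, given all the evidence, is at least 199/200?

17

Prior odds = 0.083/0.917 = 83/917.
Combined Bayes factor of the evidence already in hand = 1.5 × 2.5 × 0.1 = 0.375.
Odds after that evidence = (83/917) × 0.375 = 249/7336.
Target odds = 0.995/0.005 = 199.
Need 1.7ⁿ ≥ 199 ÷ (249/7336) = 1459864/249.
1.7¹⁶ ≈4866.12 falls short of 1459864/249 but 1.7¹⁷ ≈8272.4 reaches it, so n = 17.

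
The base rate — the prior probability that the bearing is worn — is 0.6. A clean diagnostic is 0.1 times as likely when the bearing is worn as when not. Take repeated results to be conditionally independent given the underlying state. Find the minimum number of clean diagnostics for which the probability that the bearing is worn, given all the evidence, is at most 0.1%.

4

Prior odds = 0.6/0.4 = 1.5.
Likelihood ratio per clean diagnostic = 0.1.
Target odds: 0.001 ÷ 0.999 = 1/999.
Need 1.5 × 0.1ⁿ ≤ 1/999, i.e. 0.1ⁿ ≤ 2/2997.
0.1³ = 0.001 is still above 2/2997 but 0.1⁴ = 0.0001 is at or below it, so n = 4.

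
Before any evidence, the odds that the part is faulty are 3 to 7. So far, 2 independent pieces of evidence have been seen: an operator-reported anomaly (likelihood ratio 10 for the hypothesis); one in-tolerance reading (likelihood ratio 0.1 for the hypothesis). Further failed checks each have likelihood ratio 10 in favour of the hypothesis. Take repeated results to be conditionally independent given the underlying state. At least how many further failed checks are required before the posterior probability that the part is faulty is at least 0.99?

3

Prior odds = 3/7.
Combined Bayes factor of the evidence already in hand = 10 × 0.1 = 1.
Odds after that evidence = (3/7) × 1 = 3/7.
Target odds = 0.99/0.01 = 99.
Need 10ⁿ ≥ 99 ÷ (3/7) = 231.
10² = 100 falls short of 231 but 10³ = 1000 reaches it, so n = 3.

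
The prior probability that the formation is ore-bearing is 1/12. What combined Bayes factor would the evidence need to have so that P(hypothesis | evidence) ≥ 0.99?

Prior odds = (1/12)/(11/12) = 1/11.
Target odds = 0.99/0.01 = 99.
Required Bayes factor = 99 ÷ (1/11) = 1089.

1089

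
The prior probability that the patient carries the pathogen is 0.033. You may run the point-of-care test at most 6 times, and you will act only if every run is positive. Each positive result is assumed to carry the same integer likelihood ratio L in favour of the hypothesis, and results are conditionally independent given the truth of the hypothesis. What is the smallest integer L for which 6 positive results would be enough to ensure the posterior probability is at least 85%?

Prior odds = 0.033/0.967 = 33/967.
Target odds = 0.85/0.15 = 17/3.
Need L⁶ ≥ 17/3 ÷ (33/967) = 16439/99.
2⁶ = 64 < 16439/99 ≤ 729 = 3⁶, so L = 3.

3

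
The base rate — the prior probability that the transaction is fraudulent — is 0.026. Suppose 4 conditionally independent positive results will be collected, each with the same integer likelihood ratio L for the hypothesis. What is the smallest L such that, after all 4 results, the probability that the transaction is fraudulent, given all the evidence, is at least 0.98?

Prior odds = 0.026/0.974 = 13/487.
Target odds = 0.98/0.02 = 49.
Need L⁴ ≥ 49 ÷ (13/487) = 23863/13.
6⁴ = 1296 < 23863/13 ≤ 2401 = 7⁴, so L = 7.

7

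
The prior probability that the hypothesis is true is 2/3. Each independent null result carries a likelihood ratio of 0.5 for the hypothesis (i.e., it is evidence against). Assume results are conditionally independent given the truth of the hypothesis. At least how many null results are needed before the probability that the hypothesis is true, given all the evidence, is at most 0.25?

Prior odds: (2/3) ÷ (1/3) = 2.
Likelihood ratio per null result = 0.5.
Target odds: 0.25 ÷ 0.75 = 1/3.
Need 2 × 0.5ⁿ ≤ 1/3, i.e. 0.5ⁿ ≤ 1/6.
0.5² = 0.25 is still above 1/6 but 0.5³ = 0.125 is at or below it, so n = 3.

3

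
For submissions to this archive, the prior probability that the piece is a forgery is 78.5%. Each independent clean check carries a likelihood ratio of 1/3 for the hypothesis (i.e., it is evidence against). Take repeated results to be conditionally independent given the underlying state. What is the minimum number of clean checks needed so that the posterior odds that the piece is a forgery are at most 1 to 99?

Prior odds: 0.785 ÷ 0.215 = 157/43.
Likelihood ratio per clean check = 1/3.
Target odds = 1/99.
Need (157/43) × (1/3)ⁿ ≤ 1/99, i.e. (1/3)ⁿ ≤ 43/15543.
(1/3)⁵ = 1/243 is still above 43/15543 but (1/3)⁶ = 1/729 is at or below it, so n = 6.

6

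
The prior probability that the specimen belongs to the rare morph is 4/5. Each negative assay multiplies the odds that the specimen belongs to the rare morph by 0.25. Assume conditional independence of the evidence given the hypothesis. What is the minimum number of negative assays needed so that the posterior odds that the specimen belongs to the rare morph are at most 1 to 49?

4

Prior odds = 0.8/0.2 = 4.
Likelihood ratio per negative assay = 0.25.
Target odds = 1/49.
Require 0.25ⁿ ≤ 1/49 ÷ 4 = 1/196.
0.25³ = 0.015625 is still above 1/196 but 0.25⁴ = 0.00390625 is at or below it, so n = 4.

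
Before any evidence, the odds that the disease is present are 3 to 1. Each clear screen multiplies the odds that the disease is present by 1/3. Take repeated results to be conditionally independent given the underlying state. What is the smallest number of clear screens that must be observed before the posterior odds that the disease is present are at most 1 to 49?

5

Prior odds = 3.
Likelihood ratio per clear screen = 1/3.
Target odds = 1/49.
Need 3 × (1/3)ⁿ ≤ 1/49, i.e. (1/3)ⁿ ≤ 1/147.
(1/3)⁴ = 1/81 is still above 1/147 but (1/3)⁵ = 1/243 is at or below it, so n = 5.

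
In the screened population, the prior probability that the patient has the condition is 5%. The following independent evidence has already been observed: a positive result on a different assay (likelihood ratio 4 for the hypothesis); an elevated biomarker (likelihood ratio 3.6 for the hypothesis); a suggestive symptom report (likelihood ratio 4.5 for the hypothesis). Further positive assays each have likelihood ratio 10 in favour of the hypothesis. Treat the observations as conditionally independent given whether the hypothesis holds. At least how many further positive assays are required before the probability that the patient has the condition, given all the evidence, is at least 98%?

Prior odds = 0.05/0.95 = 1/19.
Combined Bayes factor of the evidence already in hand = 4 × 3.6 × 4.5 = 64.8.
Odds after that evidence = (1/19) × 64.8 = 324/95.
Target odds = 0.98/0.02 = 49.
Need 10ⁿ ≥ 49 ÷ (324/95) = 4655/324.
10¹ = 10 falls short of 4655/324 but 10² = 100 reaches it, so n = 2.

2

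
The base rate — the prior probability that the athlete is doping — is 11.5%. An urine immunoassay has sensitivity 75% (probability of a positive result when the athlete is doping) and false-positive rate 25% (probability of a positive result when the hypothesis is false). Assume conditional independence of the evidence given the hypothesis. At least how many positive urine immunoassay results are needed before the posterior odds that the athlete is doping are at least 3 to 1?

3

Prior odds: 0.115 ÷ 0.885 = 23/177.
Likelihood ratio of a positive result = 0.75/0.25 = 3.
Target odds = 3.
Need (23/177) × 3ⁿ ≥ 3, i.e. 3ⁿ ≥ 531/23.
3² = 9 falls short of 531/23 but 3³ = 27 reaches it, so n = 3.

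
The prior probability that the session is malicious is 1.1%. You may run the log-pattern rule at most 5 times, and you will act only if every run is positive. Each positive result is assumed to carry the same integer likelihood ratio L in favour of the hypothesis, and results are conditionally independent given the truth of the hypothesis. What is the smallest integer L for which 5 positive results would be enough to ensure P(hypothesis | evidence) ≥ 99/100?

7

Prior odds = 0.011/0.989 = 11/989.
Target odds = 0.99/0.01 = 99.
Need L⁵ ≥ 99 ÷ (11/989) = 8901.
6⁵ = 7776 < 8901 ≤ 16807 = 7⁵, so L = 7.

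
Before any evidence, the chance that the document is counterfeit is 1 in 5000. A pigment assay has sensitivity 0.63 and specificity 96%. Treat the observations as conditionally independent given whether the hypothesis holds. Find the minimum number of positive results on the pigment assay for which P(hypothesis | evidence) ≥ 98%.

Prior odds = 0.0002/0.9998 = 1/4999.
False-positive rate = 1 − 0.96 = 0.04; likelihood ratio of a positive = 0.63/0.04 = 15.75.
Target posterior odds = 0.98/0.02 = 49.
Require 15.75ⁿ ≥ 49 ÷ (1/4999) = 244951.
15.75⁴ = 15752961/256 falls short of 244951 but 15.75⁵ = 992436543/1024 reaches it, so n = 5.

5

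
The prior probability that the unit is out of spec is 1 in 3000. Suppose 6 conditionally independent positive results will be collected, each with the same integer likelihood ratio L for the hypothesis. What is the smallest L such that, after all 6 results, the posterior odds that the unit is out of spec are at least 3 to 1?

5

Prior odds = (1/3000)/(2999/3000) = 1/2999.
Target odds = 3.
Need L⁶ ≥ 3 ÷ (1/2999) = 8997.
4⁶ = 4096 < 8997 ≤ 15625 = 5⁶, so L = 5.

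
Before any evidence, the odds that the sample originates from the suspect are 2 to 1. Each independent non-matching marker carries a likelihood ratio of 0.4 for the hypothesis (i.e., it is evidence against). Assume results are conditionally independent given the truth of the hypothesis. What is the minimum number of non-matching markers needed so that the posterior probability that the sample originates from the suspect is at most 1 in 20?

4

Prior odds = 2.
Likelihood ratio per non-matching marker = 0.4.
Target odds: 0.05 ÷ 0.95 = 1/19.
Require 0.4ⁿ ≤ 1/19 ÷ 2 = 1/38.
0.4³ = 0.064 is still above 1/38 but 0.4⁴ = 0.0256 is at or below it, so n = 4.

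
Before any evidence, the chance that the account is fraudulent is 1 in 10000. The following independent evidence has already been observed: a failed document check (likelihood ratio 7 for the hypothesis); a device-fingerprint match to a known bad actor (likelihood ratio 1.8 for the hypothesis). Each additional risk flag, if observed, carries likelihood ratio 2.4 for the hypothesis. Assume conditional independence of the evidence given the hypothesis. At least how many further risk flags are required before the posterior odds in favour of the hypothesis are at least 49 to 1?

Prior odds = 0.0001/0.9999 = 1/9999.
Combined Bayes factor of the evidence already in hand = 7 × 1.8 = 12.6.
Odds after that evidence = (1/9999) × 12.6 = 7/5555.
Target odds = 49.
Need 2.4ⁿ ≥ 49 ÷ (7/5555) = 38885.
2.4¹² ≈36520.3 falls short of 38885 but 2.4¹³ ≈87648.8 reaches it, so n = 13.

13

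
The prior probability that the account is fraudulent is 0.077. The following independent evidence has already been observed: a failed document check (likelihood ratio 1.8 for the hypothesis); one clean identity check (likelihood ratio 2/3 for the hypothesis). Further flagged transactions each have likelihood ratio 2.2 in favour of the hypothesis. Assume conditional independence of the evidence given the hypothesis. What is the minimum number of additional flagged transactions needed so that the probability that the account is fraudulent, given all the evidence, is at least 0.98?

8

Prior odds = 0.077/0.923 = 77/923.
Combined Bayes factor of the evidence already in hand = 1.8 × (2/3) = 1.2.
Odds after that evidence = (77/923) × 1.2 = 462/4615.
Target odds = 0.98/0.02 = 49.
Need 2.2ⁿ ≥ 49 ÷ (462/4615) = 32305/66.
2.2⁷ = 19487171/78125 falls short of 32305/66 but 2.2⁸ = 214358881/390625 reaches it, so n = 8.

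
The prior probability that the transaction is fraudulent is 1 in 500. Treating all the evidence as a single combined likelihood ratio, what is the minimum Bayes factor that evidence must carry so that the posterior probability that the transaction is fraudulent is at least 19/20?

Prior odds = 0.002/0.998 = 1/499.
Target odds = 0.95/0.05 = 19.
Required Bayes factor = 19 ÷ (1/499) = 9481.

9481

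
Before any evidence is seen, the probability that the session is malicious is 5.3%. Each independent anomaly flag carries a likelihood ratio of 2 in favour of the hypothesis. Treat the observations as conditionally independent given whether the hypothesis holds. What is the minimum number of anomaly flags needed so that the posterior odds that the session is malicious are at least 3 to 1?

6

Prior odds: 0.053 ÷ 0.947 = 53/947.
Likelihood ratio per anomaly flag = 2.
Target odds = 3.
Need (53/947) × 2ⁿ ≥ 3, i.e. 2ⁿ ≥ 2841/53.
2⁵ = 32 falls short of 2841/53 but 2⁶ = 64 reaches it, so n = 6.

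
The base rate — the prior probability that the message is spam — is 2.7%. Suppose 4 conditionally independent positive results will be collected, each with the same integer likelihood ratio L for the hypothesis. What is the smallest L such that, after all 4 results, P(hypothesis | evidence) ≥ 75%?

4

Prior odds = 0.027/0.973 = 27/973.
Target odds = 0.75/0.25 = 3.
Need L⁴ ≥ 3 ÷ (27/973) = 973/9.
3⁴ = 81 < 973/9 ≤ 256 = 4⁴, so L = 4.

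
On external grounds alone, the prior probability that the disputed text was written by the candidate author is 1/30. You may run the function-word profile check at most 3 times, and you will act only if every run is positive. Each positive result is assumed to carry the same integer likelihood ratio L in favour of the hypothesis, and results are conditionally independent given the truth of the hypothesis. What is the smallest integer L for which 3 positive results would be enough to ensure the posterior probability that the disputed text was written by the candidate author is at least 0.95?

Prior odds = (1/30)/(29/30) = 1/29.
Target odds = 0.95/0.05 = 19.
Need L³ ≥ 19 ÷ (1/29) = 551.
8³ = 512 < 551 ≤ 729 = 9³, so L = 9.

9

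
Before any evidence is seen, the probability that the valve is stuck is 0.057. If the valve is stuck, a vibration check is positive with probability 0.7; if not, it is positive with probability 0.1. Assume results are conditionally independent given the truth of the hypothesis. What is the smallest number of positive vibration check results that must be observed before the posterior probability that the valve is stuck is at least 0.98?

Prior odds: 0.057 ÷ 0.943 = 57/943.
Likelihood ratio of a positive = 0.7/0.1 = 7.
Target posterior odds = 0.98/0.02 = 49.
Need (57/943) × 7ⁿ ≥ 49, i.e. 7ⁿ ≥ 46207/57.
7³ = 343 falls short of 46207/57 but 7⁴ = 2401 reaches it, so n = 4.

4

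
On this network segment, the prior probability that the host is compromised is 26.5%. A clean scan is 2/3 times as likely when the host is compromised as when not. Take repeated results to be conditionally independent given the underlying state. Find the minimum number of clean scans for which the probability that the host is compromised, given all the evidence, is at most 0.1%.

15

Prior odds: 0.265 ÷ 0.735 = 53/147.
Likelihood ratio per clean scan = 2/3.
Target odds: 0.001 ÷ 0.999 = 1/999.
Require (2/3)ⁿ ≤ 1/999 ÷ (53/147) = 49/17649.
(2/3)¹⁴ = 16384/4782969 is still above 49/17649 but (2/3)¹⁵ = 32768/14348907 is at or below it, so n = 15.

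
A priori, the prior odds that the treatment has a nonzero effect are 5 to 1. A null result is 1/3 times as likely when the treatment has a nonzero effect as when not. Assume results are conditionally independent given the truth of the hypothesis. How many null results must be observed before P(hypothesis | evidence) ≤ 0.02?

6

Prior odds = 5.
Likelihood ratio per null result = 1/3.
Target posterior odds = 0.02/0.98 = 1/49.
Require (1/3)ⁿ ≤ 1/49 ÷ 5 = 1/245.
(1/3)⁵ = 1/243 is still above 1/245 but (1/3)⁶ = 1/729 is at or below it, so n = 6.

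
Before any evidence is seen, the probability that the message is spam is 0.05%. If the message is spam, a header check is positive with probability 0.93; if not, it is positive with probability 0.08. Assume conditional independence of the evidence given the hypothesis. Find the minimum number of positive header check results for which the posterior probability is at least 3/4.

4

Prior odds = 0.0005/0.9995 = 1/1999.
Likelihood ratio of a positive = 0.93/0.08 = 11.625.
Target posterior odds = 0.75/0.25 = 3.
Need (1/1999) × 11.625ⁿ ≥ 3, i.e. 11.625ⁿ ≥ 5997.
11.625³ = 804357/512 falls short of 5997 but 11.625⁴ = 74805201/4096 reaches it, so n = 4.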